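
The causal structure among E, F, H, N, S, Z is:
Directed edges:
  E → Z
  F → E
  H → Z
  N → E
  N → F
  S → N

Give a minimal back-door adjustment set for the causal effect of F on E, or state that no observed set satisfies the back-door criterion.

F→E: minimal back-door set {N}.

desc(F)\{F}={E,Z}; candidates ⊆ {H,N,S}.
size 0: {}; under {} F still reaches {E,N,S,Z} ∋ E.
{N}: F⊥E given {N} in G with F→· removed — back-door holds.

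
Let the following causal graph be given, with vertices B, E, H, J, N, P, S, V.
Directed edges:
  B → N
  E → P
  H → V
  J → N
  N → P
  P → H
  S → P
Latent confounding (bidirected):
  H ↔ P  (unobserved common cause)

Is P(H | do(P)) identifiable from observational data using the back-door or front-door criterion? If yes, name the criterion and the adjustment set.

P(H|do(P)): not identifiable (no BD/FD set).

desc(P)\{P}={H,V}; candidates ⊆ {B,E,J,N,S}.
P↔H: latent back-door arc(s) into P.
size 0: {}; under {} P still reaches {B,E,H,J,N,S,V} ∋ H.
size 1: {B}, {E}, {J} …(+2); under {B} P still reaches {E,H,J,N,S,V} ∋ H.
size 2: {B,E}, {B,J}, {B,N} …(+7); under {B,E} P still reaches {H,J,N,S,V} ∋ H.
P↔H cannot be blocked by any observed set — no back-door set.
No mediator lies on a directed P→…→H path.
Neither criterion identifies P(H|do(P)) in this graph.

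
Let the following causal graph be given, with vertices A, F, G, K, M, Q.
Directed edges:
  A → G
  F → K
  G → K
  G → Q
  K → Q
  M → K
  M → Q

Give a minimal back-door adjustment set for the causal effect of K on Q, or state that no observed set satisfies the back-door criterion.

K→Q: minimal back-door set {G, M}.

desc(K)\{K}={Q}; candidates ⊆ {A,F,G,M}.
size 0: {}; under {} K still reaches {A,F,G,M,Q} ∋ Q.
size 1: {A}, {F}, {G} …(+1); under {A} K still reaches {F,G,M,Q} ∋ Q.
{G,M}: K⊥Q given {G,M} in G with K→· removed — back-door holds.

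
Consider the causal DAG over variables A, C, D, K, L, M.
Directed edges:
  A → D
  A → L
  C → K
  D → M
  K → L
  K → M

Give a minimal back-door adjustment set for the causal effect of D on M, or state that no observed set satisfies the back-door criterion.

D→M: minimal back-door set ∅.

desc(D)\{D}={M}; candidates ⊆ {A,C,K,L}.
∅: D⊥M given ∅ in G with D→· removed — back-door holds.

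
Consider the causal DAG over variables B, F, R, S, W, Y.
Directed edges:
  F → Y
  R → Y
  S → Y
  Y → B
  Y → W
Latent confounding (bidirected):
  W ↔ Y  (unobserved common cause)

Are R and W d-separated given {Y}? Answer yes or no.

No — R and W are d-connected given {Y}.

Bayes-Ball from R | {Y} reaches {F,S,W}.
W ∈ reach(R|{Y}) ⇒ R ⊥̸ W | {Y}.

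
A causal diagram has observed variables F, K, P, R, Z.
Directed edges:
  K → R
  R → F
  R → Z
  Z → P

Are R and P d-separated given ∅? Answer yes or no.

Bayes-Ball from R | ∅ reaches {F,K,P,Z}.
P ∈ reach(R|∅) ⇒ R ⊥̸ P | ∅.

No — R and P are d-connected given ∅.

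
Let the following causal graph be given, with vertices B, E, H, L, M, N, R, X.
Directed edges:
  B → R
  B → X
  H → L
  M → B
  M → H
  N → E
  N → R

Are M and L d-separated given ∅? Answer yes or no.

Bayes-Ball from M | ∅ reaches {B,H,L,R,X}.
L ∈ reach(M|∅) ⇒ M ⊥̸ L | ∅.

No — M and L are d-connected given ∅.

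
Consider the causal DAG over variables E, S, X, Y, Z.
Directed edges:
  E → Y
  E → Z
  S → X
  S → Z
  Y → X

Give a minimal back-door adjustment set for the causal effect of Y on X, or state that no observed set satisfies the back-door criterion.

Y→X: minimal back-door set ∅.

desc(Y)\{Y}={X}; candidates ⊆ {E,S,Z}.
∅: Y⊥X given ∅ in G with Y→· removed — back-door holds.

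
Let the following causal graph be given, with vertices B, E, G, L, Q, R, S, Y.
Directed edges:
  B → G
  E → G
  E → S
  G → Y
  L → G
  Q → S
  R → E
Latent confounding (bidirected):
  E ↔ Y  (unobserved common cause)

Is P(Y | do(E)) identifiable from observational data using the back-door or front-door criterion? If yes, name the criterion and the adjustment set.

desc(E)\{E}={G,S,Y}; candidates ⊆ {B,L,Q,R}.
E↔Y: latent back-door arc(s) into E.
size 0: {}; under {} E still reaches {R,Y} ∋ Y.
size 1: {B}, {L}, {Q} …(+1); under {B} E still reaches {R,Y} ∋ Y.
size 2: {B,L}, {B,Q}, {B,R} …(+3); under {B,L} E still reaches {R,Y} ∋ Y.
E↔Y cannot be blocked by any observed set — no back-door set.
{G}: (i) intercepts every directed E→Y path; (ii) no back-door E→{G}; (iii) {E} blocks every back-door {G}→Y. Front-door holds.
P(Y|do(E)) = Σ_{G} P(G|E) Σ_{E'} P(Y|G,E')P(E').

P(Y|do(E)): frontdoor, adjust for {G}.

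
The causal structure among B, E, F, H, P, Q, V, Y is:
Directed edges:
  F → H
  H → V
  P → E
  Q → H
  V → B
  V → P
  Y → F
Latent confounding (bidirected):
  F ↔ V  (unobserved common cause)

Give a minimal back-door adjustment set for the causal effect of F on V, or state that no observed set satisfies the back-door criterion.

desc(F)\{F}={B,E,H,P,V}; candidates ⊆ {Q,Y}.
F↔V: latent back-door arc(s) into F.
size 0: {}; under {} F still reaches {B,E,P,V,Y} ∋ V.
size 1: {Q}, {Y}; under {Q} F still reaches {B,E,P,V,Y} ∋ V.
size 2: {Q,Y}; under {Q,Y} F still reaches {B,E,P,V} ∋ V.
F↔V cannot be blocked by any observed set — no back-door set.

F→V: no observed back-door set.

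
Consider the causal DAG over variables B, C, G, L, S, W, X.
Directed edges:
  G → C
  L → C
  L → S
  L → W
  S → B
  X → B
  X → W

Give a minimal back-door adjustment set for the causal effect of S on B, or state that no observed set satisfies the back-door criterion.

desc(S)\{S}={B}; candidates ⊆ {C,G,L,W,X}.
∅: S⊥B given ∅ in G with S→· removed — back-door holds.

S→B: minimal back-door set ∅.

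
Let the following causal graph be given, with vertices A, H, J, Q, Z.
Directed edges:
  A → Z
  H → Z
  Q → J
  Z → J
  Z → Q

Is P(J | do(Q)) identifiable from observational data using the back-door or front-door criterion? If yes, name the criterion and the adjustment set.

P(J|do(Q)): backdoor, adjust for {Z}.

desc(Q)\{Q}={J}; candidates ⊆ {A,H,Z}.
size 0: {}; under {} Q still reaches {A,H,J,Z} ∋ J.
{Z}: Q⊥J given {Z} in G with Q→· removed — back-door holds.
P(J|do(Q)) = Σ_{Z} P(J|Q,Z)·P(Z).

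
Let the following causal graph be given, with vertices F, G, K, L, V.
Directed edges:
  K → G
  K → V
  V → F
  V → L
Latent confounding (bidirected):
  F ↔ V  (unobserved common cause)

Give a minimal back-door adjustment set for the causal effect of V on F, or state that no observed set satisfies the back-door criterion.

V→F: no observed back-door set.

desc(V)\{V}={F,L}; candidates ⊆ {G,K}.
V↔F: latent back-door arc(s) into V.
size 0: {}; under {} V still reaches {F,G,K} ∋ F.
size 1: {G}, {K}; under {G} V still reaches {F,K} ∋ F.
size 2: {G,K}; under {G,K} V still reaches {F} ∋ F.
V↔F cannot be blocked by any observed set — no back-door set.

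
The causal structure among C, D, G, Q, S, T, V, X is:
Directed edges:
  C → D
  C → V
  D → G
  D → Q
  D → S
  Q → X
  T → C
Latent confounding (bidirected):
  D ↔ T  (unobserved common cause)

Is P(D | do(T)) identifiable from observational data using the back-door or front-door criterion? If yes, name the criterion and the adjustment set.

desc(T)\{T}={C,D,G,Q,S,V,X}; candidates ⊆ {—}.
T↔D: latent back-door arc(s) into T.
size 0: {}; under {} T still reaches {D,G,Q,S,X} ∋ D.
T↔D cannot be blocked by any observed set — no back-door set.
{C}: (i) intercepts every directed T→D path; (ii) no back-door T→{C}; (iii) {T} blocks every back-door {C}→D. Front-door holds.
P(D|do(T)) = Σ_{C} P(C|T) Σ_{T'} P(D|C,T')P(T').

P(D|do(T)): frontdoor, adjust for {C}.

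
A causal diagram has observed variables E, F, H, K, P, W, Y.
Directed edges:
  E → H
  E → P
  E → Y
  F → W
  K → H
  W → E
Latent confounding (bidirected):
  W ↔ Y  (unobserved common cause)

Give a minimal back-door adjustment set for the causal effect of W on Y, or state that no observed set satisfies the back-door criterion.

W→Y: no observed back-door set.

desc(W)\{W}={E,H,P,Y}; candidates ⊆ {F,K}.
W↔Y: latent back-door arc(s) into W.
size 0: {}; under {} W still reaches {F,Y} ∋ Y.
size 1: {F}, {K}; under {F} W still reaches {Y} ∋ Y.
size 2: {F,K}; under {F,K} W still reaches {Y} ∋ Y.
W↔Y cannot be blocked by any observed set — no back-door set.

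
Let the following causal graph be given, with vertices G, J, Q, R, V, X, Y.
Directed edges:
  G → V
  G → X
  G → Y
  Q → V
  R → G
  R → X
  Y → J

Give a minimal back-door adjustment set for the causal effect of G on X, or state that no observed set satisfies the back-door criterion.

G→X: minimal back-door set {R}.

desc(G)\{G}={J,V,X,Y}; candidates ⊆ {Q,R}.
size 0: {}; under {} G still reaches {R,X} ∋ X.
{R}: G⊥X given {R} in G with G→· removed — back-door holds.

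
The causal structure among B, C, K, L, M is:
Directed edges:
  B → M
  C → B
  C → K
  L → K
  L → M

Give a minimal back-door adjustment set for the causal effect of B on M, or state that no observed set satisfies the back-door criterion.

B→M: minimal back-door set ∅.

desc(B)\{B}={M}; candidates ⊆ {C,K,L}.
∅: B⊥M given ∅ in G with B→· removed — back-door holds.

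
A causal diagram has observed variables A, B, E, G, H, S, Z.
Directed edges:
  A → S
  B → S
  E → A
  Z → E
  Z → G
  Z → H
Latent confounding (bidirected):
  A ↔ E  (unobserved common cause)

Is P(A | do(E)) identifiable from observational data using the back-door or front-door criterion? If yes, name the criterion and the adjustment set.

P(A|do(E)): not identifiable (no BD/FD set).

desc(E)\{E}={A,S}; candidates ⊆ {B,G,H,Z}.
E↔A: latent back-door arc(s) into E.
size 0: {}; under {} E still reaches {A,G,H,S,Z} ∋ A.
size 1: {B}, {G}, {H} …(+1); under {B} E still reaches {A,G,H,S,Z} ∋ A.
size 2: {B,G}, {B,H}, {B,Z} …(+3); under {B,G} E still reaches {A,H,S,Z} ∋ A.
E↔A cannot be blocked by any observed set — no back-door set.
No mediator lies on a directed E→…→A path.
Neither criterion identifies P(A|do(E)) in this graph.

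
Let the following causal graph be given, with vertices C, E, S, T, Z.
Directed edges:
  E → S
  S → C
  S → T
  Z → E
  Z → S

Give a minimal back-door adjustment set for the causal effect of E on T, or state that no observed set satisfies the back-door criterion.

E→T: minimal back-door set {Z}.

desc(E)\{E}={C,S,T}; candidates ⊆ {Z}.
size 0: {}; under {} E still reaches {C,S,T,Z} ∋ T.
{Z}: E⊥T given {Z} in G with E→· removed — back-door holds.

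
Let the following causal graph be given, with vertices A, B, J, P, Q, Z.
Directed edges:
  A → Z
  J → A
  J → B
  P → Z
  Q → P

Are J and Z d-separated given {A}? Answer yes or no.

Bayes-Ball from J | {A} reaches {B}.
Z ∉ reach(J|{A}) ⇒ J ⊥ Z | {A}.

Yes — J ⊥ Z | {A}.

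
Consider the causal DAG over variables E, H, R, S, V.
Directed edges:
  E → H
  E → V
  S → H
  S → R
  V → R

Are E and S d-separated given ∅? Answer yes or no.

Yes — E ⊥ S | ∅.

Bayes-Ball from E | ∅ reaches {H,R,V}.
S ∉ reach(E|∅) ⇒ E ⊥ S | ∅.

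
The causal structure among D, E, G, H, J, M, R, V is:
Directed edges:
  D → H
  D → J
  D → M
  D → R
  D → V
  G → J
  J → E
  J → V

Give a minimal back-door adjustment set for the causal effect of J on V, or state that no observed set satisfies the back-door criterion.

J→V: minimal back-door set {D}.

desc(J)\{J}={E,V}; candidates ⊆ {D,G,H,M,R}.
size 0: {}; under {} J still reaches {D,G,H,M,R,V} ∋ V.
{D}: J⊥V given {D} in G with J→· removed — back-door holds.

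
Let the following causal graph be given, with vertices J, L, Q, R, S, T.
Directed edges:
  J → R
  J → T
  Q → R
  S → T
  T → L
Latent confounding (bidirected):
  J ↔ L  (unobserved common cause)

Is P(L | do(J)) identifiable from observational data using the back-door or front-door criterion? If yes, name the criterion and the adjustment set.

desc(J)\{J}={L,R,T}; candidates ⊆ {Q,S}.
J↔L: latent back-door arc(s) into J.
size 0: {}; under {} J still reaches {L} ∋ L.
size 1: {Q}, {S}; under {Q} J still reaches {L} ∋ L.
size 2: {Q,S}; under {Q,S} J still reaches {L} ∋ L.
J↔L cannot be blocked by any observed set — no back-door set.
{T}: (i) intercepts every directed J→L path; (ii) no back-door J→{T}; (iii) {J} blocks every back-door {T}→L. Front-door holds.
P(L|do(J)) = Σ_{T} P(T|J) Σ_{J'} P(L|T,J')P(J').

P(L|do(J)): frontdoor, adjust for {T}.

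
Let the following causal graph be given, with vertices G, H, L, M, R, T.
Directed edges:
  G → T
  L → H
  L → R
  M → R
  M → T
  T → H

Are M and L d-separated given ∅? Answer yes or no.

Yes — M ⊥ L | ∅.

Bayes-Ball from M | ∅ reaches {H,R,T}.
L ∉ reach(M|∅) ⇒ M ⊥ L | ∅.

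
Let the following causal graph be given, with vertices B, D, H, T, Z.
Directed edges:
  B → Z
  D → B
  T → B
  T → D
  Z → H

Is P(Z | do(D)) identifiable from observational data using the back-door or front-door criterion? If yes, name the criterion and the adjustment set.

desc(D)\{D}={B,H,Z}; candidates ⊆ {T}.
size 0: {}; under {} D still reaches {B,H,T,Z} ∋ Z.
{T}: D⊥Z given {T} in G with D→· removed — back-door holds.
P(Z|do(D)) = Σ_{T} P(Z|D,T)·P(T).

P(Z|do(D)): backdoor, adjust for {T}.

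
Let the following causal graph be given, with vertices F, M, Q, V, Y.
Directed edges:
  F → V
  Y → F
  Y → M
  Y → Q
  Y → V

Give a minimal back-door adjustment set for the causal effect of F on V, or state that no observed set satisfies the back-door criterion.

desc(F)\{F}={V}; candidates ⊆ {M,Q,Y}.
size 0: {}; under {} F still reaches {M,Q,V,Y} ∋ V.
{Y}: F⊥V given {Y} in G with F→· removed — back-door holds.

F→V: minimal back-door set {Y}.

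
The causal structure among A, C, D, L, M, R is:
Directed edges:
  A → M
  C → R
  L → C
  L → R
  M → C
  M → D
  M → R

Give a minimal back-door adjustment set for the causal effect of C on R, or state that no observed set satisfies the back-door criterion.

C→R: minimal back-door set {L, M}.

desc(C)\{C}={R}; candidates ⊆ {A,D,L,M}.
size 0: {}; under {} C still reaches {A,D,L,M,R} ∋ R.
size 1: {A}, {D}, {L} …(+1); under {A} C still reaches {D,L,M,R} ∋ R.
{L,M}: C⊥R given {L,M} in G with C→· removed — back-door holds.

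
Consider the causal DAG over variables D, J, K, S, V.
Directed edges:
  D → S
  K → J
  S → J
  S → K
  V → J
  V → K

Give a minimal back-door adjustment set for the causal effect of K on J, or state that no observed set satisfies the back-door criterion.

desc(K)\{K}={J}; candidates ⊆ {D,S,V}.
size 0: {}; under {} K still reaches {D,J,S,V} ∋ J.
size 1: {D}, {S}, {V}; under {D} K still reaches {J,S,V} ∋ J.
{S,V}: K⊥J given {S,V} in G with K→· removed — back-door holds.

K→J: minimal back-door set {S, V}.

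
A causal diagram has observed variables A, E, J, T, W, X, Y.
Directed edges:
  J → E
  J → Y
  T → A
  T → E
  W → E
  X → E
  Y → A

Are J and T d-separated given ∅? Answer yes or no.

Bayes-Ball from J | ∅ reaches {A,E,Y}.
T ∉ reach(J|∅) ⇒ J ⊥ T | ∅.

Yes — J ⊥ T | ∅.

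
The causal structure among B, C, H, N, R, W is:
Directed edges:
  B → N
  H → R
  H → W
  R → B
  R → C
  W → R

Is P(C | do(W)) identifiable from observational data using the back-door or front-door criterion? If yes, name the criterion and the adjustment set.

P(C|do(W)): backdoor, adjust for {H}.

desc(W)\{W}={B,C,N,R}; candidates ⊆ {H}.
size 0: {}; under {} W still reaches {B,C,H,N,R} ∋ C.
{H}: W⊥C given {H} in G with W→· removed — back-door holds.
P(C|do(W)) = Σ_{H} P(C|W,H)·P(H).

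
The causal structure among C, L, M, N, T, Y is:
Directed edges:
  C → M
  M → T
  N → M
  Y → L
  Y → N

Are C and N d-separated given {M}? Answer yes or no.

No — C and N are d-connected given {M}.

Bayes-Ball from C | {M} reaches {L,N,Y}.
N ∈ reach(C|{M}) ⇒ C ⊥̸ N | {M}.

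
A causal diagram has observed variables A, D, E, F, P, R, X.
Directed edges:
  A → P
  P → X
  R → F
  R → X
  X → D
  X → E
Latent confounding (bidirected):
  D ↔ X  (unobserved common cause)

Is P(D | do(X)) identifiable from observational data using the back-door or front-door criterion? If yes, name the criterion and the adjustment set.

P(D|do(X)): not identifiable (no BD/FD set).

desc(X)\{X}={D,E}; candidates ⊆ {A,F,P,R}.
X↔D: latent back-door arc(s) into X.
size 0: {}; under {} X still reaches {A,D,F,P,R} ∋ D.
size 1: {A}, {F}, {P} …(+1); under {A} X still reaches {D,F,P,R} ∋ D.
size 2: {A,F}, {A,P}, {A,R} …(+3); under {A,F} X still reaches {D,P,R} ∋ D.
X↔D cannot be blocked by any observed set — no back-door set.
No mediator lies on a directed X→…→D path.
Neither criterion identifies P(D|do(X)) in this graph.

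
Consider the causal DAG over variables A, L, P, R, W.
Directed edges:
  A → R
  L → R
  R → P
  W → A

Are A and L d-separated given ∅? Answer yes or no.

Yes — A ⊥ L | ∅.

Bayes-Ball from A | ∅ reaches {P,R,W}.
L ∉ reach(A|∅) ⇒ A ⊥ L | ∅.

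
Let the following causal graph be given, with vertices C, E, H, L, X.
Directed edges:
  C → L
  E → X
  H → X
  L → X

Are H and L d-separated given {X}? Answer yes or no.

Bayes-Ball from H | {X} reaches {C,E,L}.
L ∈ reach(H|{X}) ⇒ H ⊥̸ L | {X}.

No — H and L are d-connected given {X}.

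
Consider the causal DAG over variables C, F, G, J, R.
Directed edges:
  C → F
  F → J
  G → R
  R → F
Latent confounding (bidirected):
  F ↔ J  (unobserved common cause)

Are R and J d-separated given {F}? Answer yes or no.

Bayes-Ball from R | {F} reaches {C,G,J}.
J ∈ reach(R|{F}) ⇒ R ⊥̸ J | {F}.

No — R and J are d-connected given {F}.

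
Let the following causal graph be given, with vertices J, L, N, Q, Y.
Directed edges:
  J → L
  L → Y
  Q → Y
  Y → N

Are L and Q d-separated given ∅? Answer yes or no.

Bayes-Ball from L | ∅ reaches {J,N,Y}.
Q ∉ reach(L|∅) ⇒ L ⊥ Q | ∅.

Yes — L ⊥ Q | ∅.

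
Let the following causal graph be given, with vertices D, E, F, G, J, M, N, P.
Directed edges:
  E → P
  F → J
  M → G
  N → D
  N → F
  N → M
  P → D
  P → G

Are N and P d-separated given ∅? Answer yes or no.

Bayes-Ball from N | ∅ reaches {D,F,G,J,M}.
P ∉ reach(N|∅) ⇒ N ⊥ P | ∅.

Yes — N ⊥ P | ∅.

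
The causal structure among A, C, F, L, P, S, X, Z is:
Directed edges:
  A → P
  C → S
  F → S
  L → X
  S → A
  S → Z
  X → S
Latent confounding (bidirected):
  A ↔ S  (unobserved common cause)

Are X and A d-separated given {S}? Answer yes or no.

No — X and A are d-connected given {S}.

Bayes-Ball from X | {S} reaches {A,C,F,L,P}.
A ∈ reach(X|{S}) ⇒ X ⊥̸ A | {S}.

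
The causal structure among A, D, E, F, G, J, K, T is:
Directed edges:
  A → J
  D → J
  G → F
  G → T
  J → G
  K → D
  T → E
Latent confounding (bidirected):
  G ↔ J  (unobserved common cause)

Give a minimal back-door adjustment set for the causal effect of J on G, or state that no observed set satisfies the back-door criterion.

desc(J)\{J}={E,F,G,T}; candidates ⊆ {A,D,K}.
J↔G: latent back-door arc(s) into J.
size 0: {}; under {} J still reaches {A,D,E,F,G,K,T} ∋ G.
size 1: {A}, {D}, {K}; under {A} J still reaches {D,E,F,G,K,T} ∋ G.
size 2: {A,D}, {A,K}, {D,K}; under {A,D} J still reaches {E,F,G,T} ∋ G.
J↔G cannot be blocked by any observed set — no back-door set.

J→G: no observed back-door set.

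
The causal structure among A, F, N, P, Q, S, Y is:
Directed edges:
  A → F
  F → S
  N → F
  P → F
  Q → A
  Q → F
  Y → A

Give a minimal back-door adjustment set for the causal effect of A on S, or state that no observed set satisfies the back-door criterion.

desc(A)\{A}={F,S}; candidates ⊆ {N,P,Q,Y}.
size 0: {}; under {} A still reaches {F,Q,S,Y} ∋ S.
{Q}: A⊥S given {Q} in G with A→· removed — back-door holds.

A→S: minimal back-door set {Q}.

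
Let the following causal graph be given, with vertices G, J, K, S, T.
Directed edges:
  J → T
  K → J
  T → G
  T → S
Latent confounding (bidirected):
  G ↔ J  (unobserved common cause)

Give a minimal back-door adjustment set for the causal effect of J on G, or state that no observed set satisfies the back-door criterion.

desc(J)\{J}={G,S,T}; candidates ⊆ {K}.
J↔G: latent back-door arc(s) into J.
size 0: {}; under {} J still reaches {G,K} ∋ G.
size 1: {K}; under {K} J still reaches {G} ∋ G.
J↔G cannot be blocked by any observed set — no back-door set.

J→G: no observed back-door set.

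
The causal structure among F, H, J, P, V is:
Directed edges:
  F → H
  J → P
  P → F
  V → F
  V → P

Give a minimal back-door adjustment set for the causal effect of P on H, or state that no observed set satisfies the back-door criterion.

P→H: minimal back-door set {V}.

desc(P)\{P}={F,H}; candidates ⊆ {J,V}.
size 0: {}; under {} P still reaches {F,H,J,V} ∋ H.
{V}: P⊥H given {V} in G with P→· removed — back-door holds.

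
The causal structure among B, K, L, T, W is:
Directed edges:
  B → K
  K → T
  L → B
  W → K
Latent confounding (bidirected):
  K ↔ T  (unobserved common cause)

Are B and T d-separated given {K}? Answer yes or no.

Bayes-Ball from B | {K} reaches {L,T,W}.
T ∈ reach(B|{K}) ⇒ B ⊥̸ T | {K}.

No — B and T are d-connected given {K}.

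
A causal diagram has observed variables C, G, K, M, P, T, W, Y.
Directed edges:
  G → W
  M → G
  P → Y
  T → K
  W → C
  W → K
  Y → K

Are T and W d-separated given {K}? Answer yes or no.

No — T and W are d-connected given {K}.

Bayes-Ball from T | {K} reaches {C,G,M,P,W,Y}.
W ∈ reach(T|{K}) ⇒ T ⊥̸ W | {K}.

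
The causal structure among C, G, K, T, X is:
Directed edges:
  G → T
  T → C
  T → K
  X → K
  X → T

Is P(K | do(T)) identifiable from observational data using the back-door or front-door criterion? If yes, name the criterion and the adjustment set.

desc(T)\{T}={C,K}; candidates ⊆ {G,X}.
size 0: {}; under {} T still reaches {G,K,X} ∋ K.
{X}: T⊥K given {X} in G with T→· removed — back-door holds.
P(K|do(T)) = Σ_{X} P(K|T,X)·P(X).

P(K|do(T)): backdoor, adjust for {X}.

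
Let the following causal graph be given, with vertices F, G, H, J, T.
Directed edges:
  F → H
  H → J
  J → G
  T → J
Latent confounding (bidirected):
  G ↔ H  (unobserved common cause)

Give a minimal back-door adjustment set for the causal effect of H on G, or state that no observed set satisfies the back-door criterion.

H→G: no observed back-door set.

desc(H)\{H}={G,J}; candidates ⊆ {F,T}.
H↔G: latent back-door arc(s) into H.
size 0: {}; under {} H still reaches {F,G} ∋ G.
size 1: {F}, {T}; under {F} H still reaches {G} ∋ G.
size 2: {F,T}; under {F,T} H still reaches {G} ∋ G.
H↔G cannot be blocked by any observed set — no back-door set.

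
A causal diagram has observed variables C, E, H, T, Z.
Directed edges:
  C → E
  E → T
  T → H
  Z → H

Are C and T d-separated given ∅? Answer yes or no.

Bayes-Ball from C | ∅ reaches {E,H,T}.
T ∈ reach(C|∅) ⇒ C ⊥̸ T | ∅.

No — C and T are d-connected given ∅.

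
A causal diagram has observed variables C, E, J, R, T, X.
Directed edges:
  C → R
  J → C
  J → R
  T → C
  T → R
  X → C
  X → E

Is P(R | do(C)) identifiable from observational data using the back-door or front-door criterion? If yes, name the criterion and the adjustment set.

desc(C)\{C}={R}; candidates ⊆ {E,J,T,X}.
size 0: {}; under {} C still reaches {E,J,R,T,X} ∋ R.
size 1: {E}, {J}, {T} …(+1); under {E} C still reaches {J,R,T,X} ∋ R.
{J,T}: C⊥R given {J,T} in G with C→· removed — back-door holds.
P(R|do(C)) = Σ_{J,T} P(R|C,J,T)·P(J,T).

P(R|do(C)): backdoor, adjust for {J, T}.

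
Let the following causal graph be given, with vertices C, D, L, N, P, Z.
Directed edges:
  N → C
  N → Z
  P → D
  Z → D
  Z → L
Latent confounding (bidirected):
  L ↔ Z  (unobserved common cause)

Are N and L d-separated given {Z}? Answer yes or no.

Bayes-Ball from N | {Z} reaches {C,L}.
L ∈ reach(N|{Z}) ⇒ N ⊥̸ L | {Z}.

No — N and L are d-connected given {Z}.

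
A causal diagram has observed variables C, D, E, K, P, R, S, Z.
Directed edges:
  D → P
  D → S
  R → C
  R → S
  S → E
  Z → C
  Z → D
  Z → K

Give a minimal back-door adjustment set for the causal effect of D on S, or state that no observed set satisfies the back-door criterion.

desc(D)\{D}={E,P,S}; candidates ⊆ {C,K,R,Z}.
∅: D⊥S given ∅ in G with D→· removed — back-door holds.

D→S: minimal back-door set ∅.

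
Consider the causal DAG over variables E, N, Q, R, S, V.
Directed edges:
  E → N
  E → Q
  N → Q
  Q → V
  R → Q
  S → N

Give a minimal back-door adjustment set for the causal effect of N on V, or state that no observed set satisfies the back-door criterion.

N→V: minimal back-door set {E}.

desc(N)\{N}={Q,V}; candidates ⊆ {E,R,S}.
size 0: {}; under {} N still reaches {E,Q,S,V} ∋ V.
{E}: N⊥V given {E} in G with N→· removed — back-door holds.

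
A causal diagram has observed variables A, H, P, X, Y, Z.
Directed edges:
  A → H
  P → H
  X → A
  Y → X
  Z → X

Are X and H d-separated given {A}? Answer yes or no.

Bayes-Ball from X | {A} reaches {Y,Z}.
H ∉ reach(X|{A}) ⇒ X ⊥ H | {A}.

Yes — X ⊥ H | {A}.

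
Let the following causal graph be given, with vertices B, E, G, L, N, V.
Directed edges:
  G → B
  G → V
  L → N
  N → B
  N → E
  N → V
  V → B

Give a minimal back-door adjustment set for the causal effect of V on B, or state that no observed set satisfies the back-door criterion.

V→B: minimal back-door set {G, N}.

desc(V)\{V}={B}; candidates ⊆ {E,G,L,N}.
size 0: {}; under {} V still reaches {B,E,G,L,N} ∋ B.
size 1: {E}, {G}, {L} …(+1); under {E} V still reaches {B,G,L,N} ∋ B.
{G,N}: V⊥B given {G,N} in G with V→· removed — back-door holds.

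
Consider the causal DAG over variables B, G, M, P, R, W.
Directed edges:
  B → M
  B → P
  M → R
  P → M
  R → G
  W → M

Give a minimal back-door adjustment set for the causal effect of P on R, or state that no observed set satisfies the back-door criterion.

desc(P)\{P}={G,M,R}; candidates ⊆ {B,W}.
size 0: {}; under {} P still reaches {B,G,M,R} ∋ R.
{B}: P⊥R given {B} in G with P→· removed — back-door holds.

P→R: minimal back-door set {B}.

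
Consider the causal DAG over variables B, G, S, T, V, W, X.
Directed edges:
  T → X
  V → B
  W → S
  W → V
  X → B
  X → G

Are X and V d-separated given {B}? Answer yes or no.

Bayes-Ball from X | {B} reaches {G,S,T,V,W}.
V ∈ reach(X|{B}) ⇒ X ⊥̸ V | {B}.

No — X and V are d-connected given {B}.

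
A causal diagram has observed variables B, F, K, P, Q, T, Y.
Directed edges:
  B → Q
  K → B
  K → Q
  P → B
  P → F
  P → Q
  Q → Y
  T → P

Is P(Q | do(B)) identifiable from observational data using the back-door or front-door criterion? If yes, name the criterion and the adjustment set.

P(Q|do(B)): backdoor, adjust for {K, P}.

desc(B)\{B}={Q,Y}; candidates ⊆ {F,K,P,T}.
size 0: {}; under {} B still reaches {F,K,P,Q,T,Y} ∋ Q.
size 1: {F}, {K}, {P} …(+1); under {F} B still reaches {K,P,Q,T,Y} ∋ Q.
{K,P}: B⊥Q given {K,P} in G with B→· removed — back-door holds.
P(Q|do(B)) = Σ_{K,P} P(Q|B,K,P)·P(K,P).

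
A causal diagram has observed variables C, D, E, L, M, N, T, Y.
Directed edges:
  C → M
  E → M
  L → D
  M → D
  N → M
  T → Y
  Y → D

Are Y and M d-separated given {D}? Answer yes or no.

No — Y and M are d-connected given {D}.

Bayes-Ball from Y | {D} reaches {C,E,L,M,N,T}.
M ∈ reach(Y|{D}) ⇒ Y ⊥̸ M | {D}.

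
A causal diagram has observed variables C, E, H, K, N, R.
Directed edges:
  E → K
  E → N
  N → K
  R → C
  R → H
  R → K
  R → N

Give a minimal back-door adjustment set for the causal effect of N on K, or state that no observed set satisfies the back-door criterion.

N→K: minimal back-door set {E, R}.

desc(N)\{N}={K}; candidates ⊆ {C,E,H,R}.
size 0: {}; under {} N still reaches {C,E,H,K,R} ∋ K.
size 1: {C}, {E}, {H} …(+1); under {C} N still reaches {E,H,K,R} ∋ K.
{E,R}: N⊥K given {E,R} in G with N→· removed — back-door holds.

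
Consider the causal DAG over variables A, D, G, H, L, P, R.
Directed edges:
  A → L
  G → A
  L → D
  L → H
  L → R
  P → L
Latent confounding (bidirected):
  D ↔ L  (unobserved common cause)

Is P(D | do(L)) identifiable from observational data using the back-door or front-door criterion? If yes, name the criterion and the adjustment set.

desc(L)\{L}={D,H,R}; candidates ⊆ {A,G,P}.
L↔D: latent back-door arc(s) into L.
size 0: {}; under {} L still reaches {A,D,G,P} ∋ D.
size 1: {A}, {G}, {P}; under {A} L still reaches {D,P} ∋ D.
size 2: {A,G}, {A,P}, {G,P}; under {A,G} L still reaches {D,P} ∋ D.
L↔D cannot be blocked by any observed set — no back-door set.
No mediator lies on a directed L→…→D path.
Neither criterion identifies P(D|do(L)) in this graph.

P(D|do(L)): not identifiable (no BD/FD set).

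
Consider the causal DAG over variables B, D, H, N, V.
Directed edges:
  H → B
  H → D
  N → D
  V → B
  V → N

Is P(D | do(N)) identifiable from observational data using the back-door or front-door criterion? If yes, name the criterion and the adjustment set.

desc(N)\{N}={D}; candidates ⊆ {B,H,V}.
∅: N⊥D given ∅ in G with N→· removed — back-door holds.
P(D|do(N)) = P(D|N) — no adjustment needed.

P(D|do(N)): backdoor, adjust for ∅.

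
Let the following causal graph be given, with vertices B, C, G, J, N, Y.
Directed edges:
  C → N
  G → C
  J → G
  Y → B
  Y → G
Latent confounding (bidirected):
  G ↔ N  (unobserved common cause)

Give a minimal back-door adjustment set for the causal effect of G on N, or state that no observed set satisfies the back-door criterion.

G→N: no observed back-door set.

desc(G)\{G}={C,N}; candidates ⊆ {B,J,Y}.
G↔N: latent back-door arc(s) into G.
size 0: {}; under {} G still reaches {B,J,N,Y} ∋ N.
size 1: {B}, {J}, {Y}; under {B} G still reaches {J,N,Y} ∋ N.
size 2: {B,J}, {B,Y}, {J,Y}; under {B,J} G still reaches {N,Y} ∋ N.
G↔N cannot be blocked by any observed set — no back-door set.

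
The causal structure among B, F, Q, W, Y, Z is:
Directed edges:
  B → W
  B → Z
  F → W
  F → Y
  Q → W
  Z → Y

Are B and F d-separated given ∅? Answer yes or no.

Yes — B ⊥ F | ∅.

Bayes-Ball from B | ∅ reaches {W,Y,Z}.
F ∉ reach(B|∅) ⇒ B ⊥ F | ∅.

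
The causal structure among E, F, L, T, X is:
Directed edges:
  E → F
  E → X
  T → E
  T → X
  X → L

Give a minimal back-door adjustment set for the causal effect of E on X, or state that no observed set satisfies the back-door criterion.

E→X: minimal back-door set {T}.

desc(E)\{E}={F,L,X}; candidates ⊆ {T}.
size 0: {}; under {} E still reaches {L,T,X} ∋ X.
{T}: E⊥X given {T} in G with E→· removed — back-door holds.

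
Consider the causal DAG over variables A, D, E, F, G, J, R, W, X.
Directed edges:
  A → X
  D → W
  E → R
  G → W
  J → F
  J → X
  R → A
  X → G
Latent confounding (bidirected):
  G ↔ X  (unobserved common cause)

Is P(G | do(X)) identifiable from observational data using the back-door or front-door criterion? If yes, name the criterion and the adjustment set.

P(G|do(X)): not identifiable (no BD/FD set).

desc(X)\{X}={G,W}; candidates ⊆ {A,D,E,F,J,R}.
X↔G: latent back-door arc(s) into X.
size 0: {}; under {} X still reaches {A,E,F,G,J,R,W} ∋ G.
size 1: {A}, {D}, {E} …(+3); under {A} X still reaches {F,G,J,W} ∋ G.
size 2: {A,D}, {A,E}, {A,F} …(+12); under {A,D} X still reaches {F,G,J,W} ∋ G.
X↔G cannot be blocked by any observed set — no back-door set.
No mediator lies on a directed X→…→G path.
Neither criterion identifies P(G|do(X)) in this graph.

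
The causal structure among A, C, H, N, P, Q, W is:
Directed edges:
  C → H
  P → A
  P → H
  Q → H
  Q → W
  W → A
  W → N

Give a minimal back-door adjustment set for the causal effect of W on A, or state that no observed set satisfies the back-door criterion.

desc(W)\{W}={A,N}; candidates ⊆ {C,H,P,Q}.
∅: W⊥A given ∅ in G with W→· removed — back-door holds.

W→A: minimal back-door set ∅.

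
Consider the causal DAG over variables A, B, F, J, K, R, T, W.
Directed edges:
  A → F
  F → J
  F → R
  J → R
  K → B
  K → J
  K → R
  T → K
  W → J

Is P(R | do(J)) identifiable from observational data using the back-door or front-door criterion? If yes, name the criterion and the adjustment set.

P(R|do(J)): backdoor, adjust for {F, K}.

desc(J)\{J}={R}; candidates ⊆ {A,B,F,K,T,W}.
size 0: {}; under {} J still reaches {A,B,F,K,R,T,W} ∋ R.
size 1: {A}, {B}, {F} …(+3); under {A} J still reaches {B,F,K,R,T,W} ∋ R.
{F,K}: J⊥R given {F,K} in G with J→· removed — back-door holds.
P(R|do(J)) = Σ_{F,K} P(R|J,F,K)·P(F,K).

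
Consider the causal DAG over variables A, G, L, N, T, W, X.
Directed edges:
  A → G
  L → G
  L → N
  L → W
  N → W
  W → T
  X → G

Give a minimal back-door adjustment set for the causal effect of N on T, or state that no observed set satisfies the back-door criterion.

desc(N)\{N}={T,W}; candidates ⊆ {A,G,L,X}.
size 0: {}; under {} N still reaches {G,L,T,W} ∋ T.
{L}: N⊥T given {L} in G with N→· removed — back-door holds.

N→T: minimal back-door set {L}.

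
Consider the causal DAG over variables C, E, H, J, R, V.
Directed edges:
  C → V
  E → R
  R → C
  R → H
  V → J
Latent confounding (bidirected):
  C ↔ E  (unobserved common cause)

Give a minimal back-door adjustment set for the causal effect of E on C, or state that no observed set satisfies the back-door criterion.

desc(E)\{E}={C,H,J,R,V}; candidates ⊆ {—}.
E↔C: latent back-door arc(s) into E.
size 0: {}; under {} E still reaches {C,J,V} ∋ C.
E↔C cannot be blocked by any observed set — no back-door set.

E→C: no observed back-door set.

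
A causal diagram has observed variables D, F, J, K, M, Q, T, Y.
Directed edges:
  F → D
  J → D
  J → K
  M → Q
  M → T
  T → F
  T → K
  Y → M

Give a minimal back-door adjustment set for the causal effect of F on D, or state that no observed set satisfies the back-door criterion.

desc(F)\{F}={D}; candidates ⊆ {J,K,M,Q,T,Y}.
∅: F⊥D given ∅ in G with F→· removed — back-door holds.

F→D: minimal back-door set ∅.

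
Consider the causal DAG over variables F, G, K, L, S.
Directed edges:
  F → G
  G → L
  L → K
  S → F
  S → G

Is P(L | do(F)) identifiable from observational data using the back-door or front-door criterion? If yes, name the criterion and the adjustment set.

desc(F)\{F}={G,K,L}; candidates ⊆ {S}.
size 0: {}; under {} F still reaches {G,K,L,S} ∋ L.
{S}: F⊥L given {S} in G with F→· removed — back-door holds.
P(L|do(F)) = Σ_{S} P(L|F,S)·P(S).

P(L|do(F)): backdoor, adjust for {S}.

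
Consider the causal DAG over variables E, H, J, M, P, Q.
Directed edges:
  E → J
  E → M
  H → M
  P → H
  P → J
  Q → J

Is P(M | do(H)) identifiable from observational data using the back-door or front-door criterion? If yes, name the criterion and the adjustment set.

P(M|do(H)): backdoor, adjust for ∅.

desc(H)\{H}={M}; candidates ⊆ {E,J,P,Q}.
∅: H⊥M given ∅ in G with H→· removed — back-door holds.
P(M|do(H)) = P(M|H) — no adjustment needed.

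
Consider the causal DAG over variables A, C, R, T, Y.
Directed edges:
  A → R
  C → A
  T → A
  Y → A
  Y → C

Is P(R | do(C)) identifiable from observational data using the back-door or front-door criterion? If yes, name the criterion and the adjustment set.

P(R|do(C)): backdoor, adjust for {Y}.

desc(C)\{C}={A,R}; candidates ⊆ {T,Y}.
size 0: {}; under {} C still reaches {A,R,Y} ∋ R.
{Y}: C⊥R given {Y} in G with C→· removed — back-door holds.
P(R|do(C)) = Σ_{Y} P(R|C,Y)·P(Y).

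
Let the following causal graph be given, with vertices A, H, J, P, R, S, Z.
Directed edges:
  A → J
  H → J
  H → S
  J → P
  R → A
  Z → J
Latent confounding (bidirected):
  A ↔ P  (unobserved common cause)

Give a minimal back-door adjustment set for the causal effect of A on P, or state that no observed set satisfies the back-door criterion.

A→P: no observed back-door set.

desc(A)\{A}={J,P}; candidates ⊆ {H,R,S,Z}.
A↔P: latent back-door arc(s) into A.
size 0: {}; under {} A still reaches {P,R} ∋ P.
size 1: {H}, {R}, {S} …(+1); under {H} A still reaches {P,R} ∋ P.
size 2: {H,R}, {H,S}, {H,Z} …(+3); under {H,R} A still reaches {P} ∋ P.
A↔P cannot be blocked by any observed set — no back-door set.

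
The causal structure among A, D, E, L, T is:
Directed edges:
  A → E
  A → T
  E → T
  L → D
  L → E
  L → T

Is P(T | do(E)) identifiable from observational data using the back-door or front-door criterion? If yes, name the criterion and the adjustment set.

P(T|do(E)): backdoor, adjust for {A, L}.

desc(E)\{E}={T}; candidates ⊆ {A,D,L}.
size 0: {}; under {} E still reaches {A,D,L,T} ∋ T.
size 1: {A}, {D}, {L}; under {A} E still reaches {D,L,T} ∋ T.
{A,L}: E⊥T given {A,L} in G with E→· removed — back-door holds.
P(T|do(E)) = Σ_{A,L} P(T|E,A,L)·P(A,L).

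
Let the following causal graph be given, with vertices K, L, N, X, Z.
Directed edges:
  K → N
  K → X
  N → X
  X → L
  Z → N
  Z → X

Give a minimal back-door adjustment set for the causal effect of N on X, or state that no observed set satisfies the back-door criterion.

desc(N)\{N}={L,X}; candidates ⊆ {K,Z}.
size 0: {}; under {} N still reaches {K,L,X,Z} ∋ X.
size 1: {K}, {Z}; under {K} N still reaches {L,X,Z} ∋ X.
{K,Z}: N⊥X given {K,Z} in G with N→· removed — back-door holds.

N→X: minimal back-door set {K, Z}.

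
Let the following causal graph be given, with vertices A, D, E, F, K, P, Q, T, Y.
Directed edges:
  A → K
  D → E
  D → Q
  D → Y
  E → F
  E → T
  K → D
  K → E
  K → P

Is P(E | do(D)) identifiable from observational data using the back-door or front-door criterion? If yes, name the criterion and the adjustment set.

desc(D)\{D}={E,F,Q,T,Y}; candidates ⊆ {A,K,P}.
size 0: {}; under {} D still reaches {A,E,F,K,P,T} ∋ E.
{K}: D⊥E given {K} in G with D→· removed — back-door holds.
P(E|do(D)) = Σ_{K} P(E|D,K)·P(K).

P(E|do(D)): backdoor, adjust for {K}.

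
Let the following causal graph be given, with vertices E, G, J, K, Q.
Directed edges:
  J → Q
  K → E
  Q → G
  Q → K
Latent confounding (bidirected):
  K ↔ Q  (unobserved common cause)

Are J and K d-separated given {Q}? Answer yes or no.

Bayes-Ball from J | {Q} reaches {E,K}.
K ∈ reach(J|{Q}) ⇒ J ⊥̸ K | {Q}.

No — J and K are d-connected given {Q}.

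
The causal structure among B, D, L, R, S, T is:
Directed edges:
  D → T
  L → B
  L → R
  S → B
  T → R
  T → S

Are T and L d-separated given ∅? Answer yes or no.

Yes — T ⊥ L | ∅.

Bayes-Ball from T | ∅ reaches {B,D,R,S}.
L ∉ reach(T|∅) ⇒ T ⊥ L | ∅.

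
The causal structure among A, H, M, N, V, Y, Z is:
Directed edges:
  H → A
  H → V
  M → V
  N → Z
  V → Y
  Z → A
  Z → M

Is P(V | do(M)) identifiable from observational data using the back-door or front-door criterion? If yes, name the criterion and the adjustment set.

desc(M)\{M}={V,Y}; candidates ⊆ {A,H,N,Z}.
∅: M⊥V given ∅ in G with M→· removed — back-door holds.
P(V|do(M)) = P(V|M) — no adjustment needed.

P(V|do(M)): backdoor, adjust for ∅.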